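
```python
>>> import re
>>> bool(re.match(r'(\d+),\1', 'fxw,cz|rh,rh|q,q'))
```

False

A backreference is literal: `\1` must see the identical characters the first group matched.
`match` is anchored at position 0; if the pattern doesn't fit there, it returns None.
Here the pattern fails at index 0, so the call returns None, and `bool(None)` is False.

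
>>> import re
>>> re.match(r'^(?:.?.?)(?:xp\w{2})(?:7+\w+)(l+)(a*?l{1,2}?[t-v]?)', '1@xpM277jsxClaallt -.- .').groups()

('l', 'lt')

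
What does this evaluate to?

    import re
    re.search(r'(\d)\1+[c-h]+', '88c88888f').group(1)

'8'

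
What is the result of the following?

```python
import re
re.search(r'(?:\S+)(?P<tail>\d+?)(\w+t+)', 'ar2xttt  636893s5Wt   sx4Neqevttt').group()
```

The match spans [0:7] → 'ar2xttt'.

'ar2xttt'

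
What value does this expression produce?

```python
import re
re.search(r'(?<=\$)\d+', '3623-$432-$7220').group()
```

'432'

Lookahead/lookbehind check context without consuming it, so the matched span excludes the asserted characters.
`re.search` tries every starting position until one works.
The match spans [6:9] → '432'.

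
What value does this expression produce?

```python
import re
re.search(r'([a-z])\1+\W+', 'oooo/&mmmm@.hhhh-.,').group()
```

The backreference `\1` re-matches whatever the first group consumed, character for character.
The match spans [0:6] → 'oooo/&'.

'oooo/&'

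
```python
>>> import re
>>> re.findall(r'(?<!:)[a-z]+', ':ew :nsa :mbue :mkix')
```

`(?!…)`/`(?<!…)` only lets a position through if the neighbouring text does NOT match; no characters are consumed.
Walking the string: at [2:3] → 'w'; at [6:8] → 'sa'; at [11:14] → 'bue'; at [17:20] → 'kix'.
Since nothing is captured, `findall` lists the 4 matched substrings directly.

['w', 'sa', 'bue', 'kix']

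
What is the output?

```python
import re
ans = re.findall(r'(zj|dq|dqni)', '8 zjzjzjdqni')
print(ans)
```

['zj', 'zj', 'zj', 'dq']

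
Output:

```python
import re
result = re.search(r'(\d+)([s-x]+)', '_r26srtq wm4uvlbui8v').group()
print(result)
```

The match spans [2:5] → '26s'.

26s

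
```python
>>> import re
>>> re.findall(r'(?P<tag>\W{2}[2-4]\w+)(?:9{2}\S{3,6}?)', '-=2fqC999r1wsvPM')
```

['-=2fqC9']

One capturing group, so `findall` returns just the captured substring from the one match — 1 in all.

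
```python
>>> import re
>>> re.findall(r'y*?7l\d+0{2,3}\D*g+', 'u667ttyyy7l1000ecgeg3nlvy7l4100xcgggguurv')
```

This matches zero or more of a literal 'y' (lazy), then the literal '7l', then one or more of a digit; then 2 to 3 of a literal '0', then zero or more of a non-digit, then one or more of the literal 'g'.
Scanning left to right: at [6:20] → 'yyy7l1000ecgeg'; at [24:37] → 'y7l4100xcgggg'.
No capturing groups, so `findall` returns the 2 full match strings.

['yyy7l1000ecgeg', 'y7l4100xcgggg']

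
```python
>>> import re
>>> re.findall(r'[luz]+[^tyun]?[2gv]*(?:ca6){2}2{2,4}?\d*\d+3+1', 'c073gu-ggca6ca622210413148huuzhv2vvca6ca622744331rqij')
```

['u-ggca6ca6222104131', 'uuzhv2vvca6ca622744331']

This matches one or more of one of [luz], then optionally any character except [tyun], then zero or more of one of [2gv]; then the literal 'ca6' repeated 2 times, then 2 to 4 of the literal '2' (lazy), then zero or more of a digit; then one or more of a digit, then one or more of a literal '3', then a literal '1'.
With no groups in the pattern, `findall` gives back each whole match — 2 here.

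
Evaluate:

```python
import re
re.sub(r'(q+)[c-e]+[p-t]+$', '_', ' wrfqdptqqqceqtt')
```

' wrfqdpt_'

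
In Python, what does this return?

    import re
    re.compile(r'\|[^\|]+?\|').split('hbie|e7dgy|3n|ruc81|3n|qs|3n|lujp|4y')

Matches to split on: at [4:11] → '|e7dgy|'; at [13:20] → '|ruc81|'; at [22:26] → '|qs|'; at [28:34] → '|lujp|'.
Splitting on the pattern gives 5 pieces.

['hbie', '3n', '3n', '3n', '4y']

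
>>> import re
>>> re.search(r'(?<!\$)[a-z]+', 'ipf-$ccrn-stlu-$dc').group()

'ipf'

The negative lookahead/lookbehind blocks any match where the forbidden context is present.
The match spans [0:3] → 'ipf'.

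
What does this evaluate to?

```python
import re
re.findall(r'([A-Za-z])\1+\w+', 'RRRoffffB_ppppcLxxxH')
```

['R']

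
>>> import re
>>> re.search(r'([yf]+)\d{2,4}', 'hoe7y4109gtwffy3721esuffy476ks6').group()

Pattern: one or more of one of [yf] (captured); then 2 to 4 of a digit.
`search` walks the string left to right and returns the first match it finds.
The match spans [4:9] → 'y4109'.
Captured: group 1 = 'y'.

'y4109'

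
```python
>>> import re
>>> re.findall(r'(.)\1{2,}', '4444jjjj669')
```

['4', 'j']

After group 1 captures some text, `\1` only succeeds where that same text appears again.
Scanning left to right: at [0:4] match '4444', group 1 = '4'; at [4:8] match 'jjjj', group 1 = 'j'.
One capturing group, so `findall` returns just the captured substring from each match — 2 in all.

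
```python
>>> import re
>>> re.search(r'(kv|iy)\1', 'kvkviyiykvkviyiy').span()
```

`\1` is not a pattern — it's the concrete string captured by group 1, re-applied verbatim.
The match spans [0:4] → 'kvkv'.

(0, 4)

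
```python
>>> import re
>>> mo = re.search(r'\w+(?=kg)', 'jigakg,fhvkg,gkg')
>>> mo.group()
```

The lookaround is zero-width — it requires the adjacent text to match without consuming it, so the asserted text isn't part of the match.
The match spans [0:4] → 'jiga'.

'jiga'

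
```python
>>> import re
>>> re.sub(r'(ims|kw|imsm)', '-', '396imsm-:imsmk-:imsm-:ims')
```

'396-m-:-mk-:-m-:-'

Branches in `(...|...)` are attempted left-to-right; the first branch that allows the whole pattern to succeed is taken.
Matches: at [3:6] → 'ims'; at [9:12] → 'ims'; at [16:19] → 'ims'; at [22:25] → 'ims'.
Each match is replaced by '-'.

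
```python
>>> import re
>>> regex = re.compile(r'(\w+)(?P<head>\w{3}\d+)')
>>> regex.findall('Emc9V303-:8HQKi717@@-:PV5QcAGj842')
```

[('Emc9', 'V303'), ('8HQK', 'i717'), ('PV5QcAG', 'j842')]

The pattern matches one or more of a word character (captured); then exactly 3 of a word character, then one or more of a digit (captured as 'head').
Walking the string: at [0:8] match 'Emc9V303', groups = ('Emc9', 'V303'); at [10:18] match '8HQKi717', groups = ('8HQK', 'i717'); at [22:33] match 'PV5QcAGj842', groups = ('PV5QcAG', 'j842').
With 2 capturing groups, `findall` returns a 2-tuple per match.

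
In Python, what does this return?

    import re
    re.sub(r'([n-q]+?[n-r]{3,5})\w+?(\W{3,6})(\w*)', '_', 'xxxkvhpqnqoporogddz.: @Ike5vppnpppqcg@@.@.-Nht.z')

'xxxkvh_@@.@.-Nht.z'

This matches one or more of a character in [n-q] (lazy), then 3 to 5 of a character in [n-r] (captured); then one or more of a word character (lazy); then 3 to 6 of a non-word character (captured); then zero or more of a word character (captured).
Matches: at [6:37] → 'pqnqoporogddz.: @Ike5vppnpppqcg'.
Each match is replaced by '_'.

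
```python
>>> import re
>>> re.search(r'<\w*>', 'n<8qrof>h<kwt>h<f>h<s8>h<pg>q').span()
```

(1, 8)

`search` walks the string left to right and returns the first match it finds.
The match spans [1:8] → '<8qrof>'.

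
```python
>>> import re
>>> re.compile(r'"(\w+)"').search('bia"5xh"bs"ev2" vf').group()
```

The match spans [3:8] → '"5xh"'.

'"5xh"'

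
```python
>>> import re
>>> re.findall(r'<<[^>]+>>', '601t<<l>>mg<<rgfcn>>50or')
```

['<<l>>', '<<rgfcn>>']

Since nothing is captured, `findall` lists the 2 matched substrings directly.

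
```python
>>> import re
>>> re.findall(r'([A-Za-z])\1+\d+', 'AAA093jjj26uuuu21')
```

['A', 'j', 'u']

A backreference is literal: `\1` must see the identical characters the first group matched.
Walking the string: at [0:6] match 'AAA093', group 1 = 'A'; at [6:11] match 'jjj26', group 1 = 'j'; at [11:17] match 'uuuu21', group 1 = 'u'.
`findall` collects group 1 from each match (3 total).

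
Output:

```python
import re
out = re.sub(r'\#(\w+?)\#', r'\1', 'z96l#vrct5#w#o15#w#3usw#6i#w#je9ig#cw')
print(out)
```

z96lvrct5wo15w3usw6iwje9ig#cw

Matches: at [4:11] → '#vrct5#'; at [12:17] → '#o15#'; at [18:24] → '#3usw#'; at [26:29] → '#w#'.
Each match is replaced using the text its own group 1 captured.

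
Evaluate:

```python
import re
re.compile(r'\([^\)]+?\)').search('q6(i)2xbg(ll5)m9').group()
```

`re.search` tries every starting position until one works.
The match spans [2:5] → '(i)'.

'(i)'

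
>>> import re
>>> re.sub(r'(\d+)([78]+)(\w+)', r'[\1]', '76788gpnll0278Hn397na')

'[7678]'

Pattern: one or more of a digit (captured); then one or more of one of [78] (captured); then one or more of a word character (captured).
Matches: at [0:21] → '76788gpnll0278Hn397na'.
The replacement refers to a captured group, so each match is rewritten using its own captured text.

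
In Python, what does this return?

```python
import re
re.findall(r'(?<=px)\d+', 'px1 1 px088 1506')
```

['1', '088']

The lookaround is zero-width — it requires the adjacent text to match without consuming it, so the asserted text isn't part of the match.
Walking the string: at [2:3] → '1'; at [8:11] → '088'.
`findall` yields the raw match text (2 of them) because the pattern has no groups.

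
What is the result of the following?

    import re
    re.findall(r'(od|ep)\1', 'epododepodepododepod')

`\1` is not a pattern — it's the concrete string captured by group 1, re-applied verbatim.
Because there's exactly one group, `findall` drops the full match and keeps group 1 from each hit.

['od', 'od']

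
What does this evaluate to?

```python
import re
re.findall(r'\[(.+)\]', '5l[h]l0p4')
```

Matches: at [2:5] match '[h]', group 1 = 'h'.
Because there's exactly one group, `findall` drops the full match and keeps group 1 from the one hit.

['h']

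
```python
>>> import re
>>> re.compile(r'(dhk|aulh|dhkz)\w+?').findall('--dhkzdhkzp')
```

['dhk', 'dhk']

`|` is ordered: at each position the engine commits to the first alternative that works.
Because there's exactly one group, `findall` drops the full match and keeps group 1 from each hit.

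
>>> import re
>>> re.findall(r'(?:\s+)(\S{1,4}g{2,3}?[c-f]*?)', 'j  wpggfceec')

['wpgg']

Pattern: one or more of whitespace (non-capturing group); then 1 to 4 of a non-whitespace character, then 2 to 3 of the literal 'g' (lazy), then zero or more of a character in [c-f] (lazy) (captured).
Because the quantifier is non-greedy, it stops expanding at the earliest point where the rest of the pattern can succeed.
Matches: at [1:7] match '  wpgg', group 1 = 'wpgg'.
`findall` collects group 1 from the one match (1 total).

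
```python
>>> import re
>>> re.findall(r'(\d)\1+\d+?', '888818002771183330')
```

['8', '0', '7', '3']

The backreference `\1` re-matches whatever the first group consumed, character for character.
`findall` collects group 1 from each match (4 total).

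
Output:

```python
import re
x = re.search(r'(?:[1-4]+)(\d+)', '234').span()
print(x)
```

This matches one or more of a character in [1-4] (non-capturing group); then one or more of a digit (captured).
`search` walks the string left to right and returns the first match it finds.
The match spans [0:3] → '234'.
Captured: group 1 = '4'.

(0, 3)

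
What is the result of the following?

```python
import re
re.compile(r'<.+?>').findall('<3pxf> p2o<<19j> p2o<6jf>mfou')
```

Scanning left to right: at [0:6] → '<3pxf>'; at [10:16] → '<<19j>'; at [20:25] → '<6jf>'.
No capturing groups, so `findall` returns the 3 full match strings.

['<3pxf>', '<<19j>', '<6jf>']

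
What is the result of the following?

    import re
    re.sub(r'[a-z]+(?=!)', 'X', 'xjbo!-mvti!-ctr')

The positive lookaround only admits positions where the adjacent text matches; those characters stay outside the span.
Every occurrence is swapped for 'X'.

'X!-X!-ctr'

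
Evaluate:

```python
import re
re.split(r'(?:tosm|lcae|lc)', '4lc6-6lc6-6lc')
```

['4', '6-6', '6-6', '']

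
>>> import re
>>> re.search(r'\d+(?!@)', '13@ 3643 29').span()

A negative assertion filters positions out without eating any characters.
`search` walks the string left to right and returns the first match it finds.
The match spans [0:1] → '1'.

(0, 1)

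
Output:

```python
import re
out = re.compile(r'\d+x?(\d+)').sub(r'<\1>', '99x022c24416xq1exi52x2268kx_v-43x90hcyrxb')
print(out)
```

<022>c<6>xq1exi<2268>kx_v-<90>hcyrxb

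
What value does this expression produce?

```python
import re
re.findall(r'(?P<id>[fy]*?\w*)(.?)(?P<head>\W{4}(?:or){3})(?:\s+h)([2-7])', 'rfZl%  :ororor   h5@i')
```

[('rfZl', '', '%  :ororor', '5')]

This matches zero or more of one of [fy] (lazy), then zero or more of a word character (captured as 'id'); then optionally any character (captured); then exactly 4 of a non-word character, then the literal 'or' repeated 3 times (captured as 'head'); then one or more of whitespace, then the literal 'h' (non-capturing group); then a character in [2-7] (captured).
4 groups means the one result is a tuple of 4 captured strings — 1 here.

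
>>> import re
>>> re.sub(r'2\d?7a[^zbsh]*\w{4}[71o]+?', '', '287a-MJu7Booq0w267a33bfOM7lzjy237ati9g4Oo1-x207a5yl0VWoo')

'lzjy'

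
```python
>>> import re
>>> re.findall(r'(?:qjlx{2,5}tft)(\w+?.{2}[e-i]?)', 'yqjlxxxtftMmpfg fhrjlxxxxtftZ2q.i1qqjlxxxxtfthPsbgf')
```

['Mmpf', 'hPs']

The pattern matches the literal 'qjl', then 2 to 5 of a literal 'x', then the literal 'tft' (non-capturing group); then one or more of a word character (lazy), then exactly 2 of any character, then optionally a character in [e-i] (captured).
One capturing group, so `findall` returns just the captured substring from each match — 2 in all.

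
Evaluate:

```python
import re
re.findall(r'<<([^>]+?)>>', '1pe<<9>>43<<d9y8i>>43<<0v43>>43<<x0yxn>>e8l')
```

`findall` collects group 1 from each match (4 total).

['9', 'd9y8i', '0v43', 'x0yxn']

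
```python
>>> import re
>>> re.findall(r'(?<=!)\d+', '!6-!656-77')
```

The positive lookaround only admits positions where the adjacent text matches; those characters stay outside the span.
Scanning left to right: at [1:2] → '6'; at [4:7] → '656'.
`findall` yields the raw match text (2 of them) because the pattern has no groups.

['6', '656']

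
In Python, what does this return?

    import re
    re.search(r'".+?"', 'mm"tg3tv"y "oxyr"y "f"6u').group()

'"tg3tv"'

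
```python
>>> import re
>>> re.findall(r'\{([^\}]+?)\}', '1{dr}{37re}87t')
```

['dr', '37re']

Walking the string: at [1:5] match '{dr}', group 1 = 'dr'; at [5:11] match '{37re}', group 1 = '37re'.
With a single group, `findall` returns only what that group captured — 2 items.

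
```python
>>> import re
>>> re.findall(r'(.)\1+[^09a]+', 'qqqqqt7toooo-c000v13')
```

`\1` is not a pattern — it's the concrete string captured by group 1, re-applied verbatim.
Scanning left to right: at [0:14] match 'qqqqqt7toooo-c', group 1 = 'q'; at [14:20] match '000v13', group 1 = '0'.
One capturing group, so `findall` returns just the captured substring from each match — 2 in all.

['q', '0']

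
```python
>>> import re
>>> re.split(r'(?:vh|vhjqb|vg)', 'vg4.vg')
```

The string is cut at each match, leaving 3 pieces.

['', '4.', '']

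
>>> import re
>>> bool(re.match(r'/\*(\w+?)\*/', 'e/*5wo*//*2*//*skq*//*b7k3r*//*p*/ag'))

`match` is anchored at position 0; if the pattern doesn't fit there, it returns None.
Here the pattern fails at index 0, so the call returns None, and `bool(None)` is False.

False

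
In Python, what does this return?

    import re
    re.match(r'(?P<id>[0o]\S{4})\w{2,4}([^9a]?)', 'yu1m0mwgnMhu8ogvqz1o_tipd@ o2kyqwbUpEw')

This matches one of [0o], then exactly 4 of a non-whitespace character (captured as 'id'); then 2 to 4 of a word character; then optionally any character except [9a] (captured).
`match` is anchored at position 0; if the pattern doesn't fit there, it returns None.
Here the string doesn't start with a match, so the call returns None.

None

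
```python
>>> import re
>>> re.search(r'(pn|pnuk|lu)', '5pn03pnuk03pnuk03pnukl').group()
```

'pn'

Unlike `match`, `search` isn't anchored — it looks for the pattern anywhere in the string.
The match spans [1:3] → 'pn'.
Captured: group 1 = 'pn'.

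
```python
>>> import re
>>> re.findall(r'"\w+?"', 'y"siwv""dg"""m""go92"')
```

['"siwv"', '"dg"', '"m"', '"go92"']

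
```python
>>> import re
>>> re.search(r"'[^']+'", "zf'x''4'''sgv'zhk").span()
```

(2, 5)

The match spans [2:5] → "'x'".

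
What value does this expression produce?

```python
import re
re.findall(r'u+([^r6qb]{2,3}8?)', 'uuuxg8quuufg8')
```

['xg8', 'fg8']

The pattern matches one or more of a literal 'u'; then 2 to 3 of any character except [r6qb], then optionally a literal '8' (captured).
Scanning left to right: at [0:6] match 'uuuxg8', group 1 = 'xg8'; at [7:13] match 'uuufg8', group 1 = 'fg8'.
One capturing group, so `findall` returns just the captured substring from each match — 2 in all.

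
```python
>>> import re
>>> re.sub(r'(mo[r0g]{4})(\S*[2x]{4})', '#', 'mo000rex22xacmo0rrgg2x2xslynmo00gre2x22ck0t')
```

Pattern: the literal 'mo', then exactly 4 of one of [r0g] (captured); then zero or more of a non-whitespace character, then exactly 4 of one of [2x] (captured).
Matches: at [0:39] → 'mo000rex22xacmo0rrgg2x2xslynmo00gre2x22'.
Every occurrence is swapped for '#'.

'#ck0t'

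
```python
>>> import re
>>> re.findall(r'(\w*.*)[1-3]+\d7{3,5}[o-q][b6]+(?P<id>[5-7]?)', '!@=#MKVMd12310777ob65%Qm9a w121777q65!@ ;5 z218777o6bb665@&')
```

Pattern: zero or more of a word character, then zero or more of any character (captured); then one or more of a character in [1-3]; then a digit, then 3 to 5 of a literal '7', then a character in [o-q]; then one or more of one of [b6]; then optionally a character in [5-7] (captured as 'id').
Matches: at [0:57] match '!@=#MKVMd12310777ob65%Qm9a w121777q65!@ ;5 z218777o6bb665', groups = ('!@=#MKVMd12310777ob65%Qm9a w121777q65!@ ;5 z2', '5').
`findall` packs the 2 group values into a tuple for every match.

[('!@=#MKVMd12310777ob65%Qm9a w121777q65!@ ;5 z2', '5')]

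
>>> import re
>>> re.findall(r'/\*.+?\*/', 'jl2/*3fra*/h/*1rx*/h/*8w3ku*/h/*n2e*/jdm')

['/*3fra*/', '/*1rx*/', '/*8w3ku*/', '/*n2e*/']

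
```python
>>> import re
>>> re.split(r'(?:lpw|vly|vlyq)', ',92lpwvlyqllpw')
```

[',92', '', 'ql', '']

Alternation tries branches left to right and keeps the first one that lets the overall match succeed at that position.
Matches to split on: at [3:6] → 'lpw'; at [6:9] → 'vly'; at [11:14] → 'lpw'.
`split` removes every match and returns the 4 fragments in between.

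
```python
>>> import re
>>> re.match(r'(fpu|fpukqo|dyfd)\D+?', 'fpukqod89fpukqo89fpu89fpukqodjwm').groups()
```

Branches in `(...|...)` are attempted left-to-right; the first branch that allows the whole pattern to succeed is taken.
`re.match` only tries the pattern at the start of the string.
The match spans [0:4] → 'fpuk'.
Captured: group 1 = 'fpu'.

('fpu',)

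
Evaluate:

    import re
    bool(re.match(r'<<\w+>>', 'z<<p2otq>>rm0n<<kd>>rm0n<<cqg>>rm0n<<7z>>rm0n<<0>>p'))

`re.match` won't scan ahead — the pattern has to work from the very first character.
Here position 0 doesn't satisfy it, so the call returns None, and `bool(None)` is False.

False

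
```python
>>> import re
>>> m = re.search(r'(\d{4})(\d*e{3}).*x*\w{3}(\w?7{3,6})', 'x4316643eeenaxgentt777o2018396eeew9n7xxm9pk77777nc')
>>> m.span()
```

Pattern: exactly 4 of a digit (captured); then zero or more of a digit, then exactly 3 of the literal 'e' (captured); then zero or more of any character; then zero or more of a literal 'x', then exactly 3 of a word character; then optionally a word character, then 3 to 6 of a literal '7' (captured).
The match spans [1:48] → '4316643eeenaxgentt777o2018396eeew9n7xxm9pk77777'.

(1, 48)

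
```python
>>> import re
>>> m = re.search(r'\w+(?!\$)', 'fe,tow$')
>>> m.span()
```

(0, 2)

The negative lookaround is zero-width — it rules out positions where the adjacent text would match, without consuming anything.
`re.search` scans for the first position where the pattern succeeds.
The match spans [0:2] → 'fe'.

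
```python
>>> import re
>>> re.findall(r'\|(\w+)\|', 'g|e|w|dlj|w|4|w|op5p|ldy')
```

['e', 'dlj', '4', 'op5p']

Matches: at [1:4] match '|e|', group 1 = 'e'; at [5:10] match '|dlj|', group 1 = 'dlj'; at [11:14] match '|4|', group 1 = '4'; at [15:21] match '|op5p|', group 1 = 'op5p'.
`findall` collects group 1 from each match (4 total).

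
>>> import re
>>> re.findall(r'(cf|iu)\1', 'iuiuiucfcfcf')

['iu', 'cf']

After group 1 captures some text, `\1` only succeeds where that same text appears again.
One capturing group, so `findall` returns just the captured substring from each match — 2 in all.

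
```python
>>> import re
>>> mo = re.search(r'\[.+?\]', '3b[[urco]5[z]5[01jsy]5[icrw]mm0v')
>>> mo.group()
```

'[[urco]'

The match spans [2:9] → '[[urco]'.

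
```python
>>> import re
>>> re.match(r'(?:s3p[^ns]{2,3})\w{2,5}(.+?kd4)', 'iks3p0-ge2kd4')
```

None

Pattern: the literal 's3p', then 2 to 3 of any character except [ns] (non-capturing group); then 2 to 5 of a word character; then one or more of any character (lazy), then the literal 'kd4' (captured).
`match` is anchored at position 0; if the pattern doesn't fit there, it returns None.
Here the pattern fails at index 0, so the call returns None.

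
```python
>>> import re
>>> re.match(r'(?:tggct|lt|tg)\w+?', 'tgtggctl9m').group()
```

'tgt'

`re.match` only tries the pattern at the start of the string.
The match spans [0:3] → 'tgt'.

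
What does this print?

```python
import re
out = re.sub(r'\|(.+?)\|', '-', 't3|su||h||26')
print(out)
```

t3--|26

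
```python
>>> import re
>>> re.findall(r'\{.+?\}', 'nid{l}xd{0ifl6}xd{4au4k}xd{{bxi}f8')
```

['{l}', '{0ifl6}', '{4au4k}', '{{bxi}']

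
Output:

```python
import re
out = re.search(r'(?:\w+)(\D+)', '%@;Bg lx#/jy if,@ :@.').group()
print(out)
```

The pattern matches one or more of a word character (non-capturing group); then one or more of a non-digit (captured).
`search` walks the string left to right and returns the first match it finds.
The match spans [3:21] → 'Bg lx#/jy if,@ :@.'.
Captured: group 1 = ' lx#/jy if,@ :@.'.

Bg lx#/jy if,@ :@.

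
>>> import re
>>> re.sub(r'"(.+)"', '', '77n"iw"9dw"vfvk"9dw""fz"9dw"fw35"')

Matches: at [3:33] → '"iw"9dw"vfvk"9dw""fz"9dw"fw35"'.
`sub` substitutes '' at each match site.

'77n'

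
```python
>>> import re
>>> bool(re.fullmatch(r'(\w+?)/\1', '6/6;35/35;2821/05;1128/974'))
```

False

After group 1 captures some text, `\1` only succeeds where that same text appears again.
`re.fullmatch` requires the pattern to consume the entire string.
Here the pattern can't cover the whole string, so the call returns None, and `bool(None)` is False.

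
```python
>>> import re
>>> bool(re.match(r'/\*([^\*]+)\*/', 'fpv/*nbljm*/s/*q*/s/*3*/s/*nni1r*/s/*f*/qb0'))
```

False

`re.match` won't scan ahead — the pattern has to work from the very first character.
Here position 0 doesn't satisfy it, so the call returns None, and `bool(None)` is False.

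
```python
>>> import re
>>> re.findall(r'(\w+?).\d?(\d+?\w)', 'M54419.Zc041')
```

[('M', '41'), ('Z', '41')]

Pattern: one or more of a word character (lazy) (captured); then any character, then optionally a digit; then one or more of a digit (lazy), then a word character (captured).
The `?` after the quantifier makes it lazy — it takes as little as possible before letting the rest of the pattern try.
Walking the string: at [0:5] match 'M5441', groups = ('M', '41'); at [7:12] match 'Zc041', groups = ('Z', '41').
`findall` packs the 2 group values into a tuple for every match.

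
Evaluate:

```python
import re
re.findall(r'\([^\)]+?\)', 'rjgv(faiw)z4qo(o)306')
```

['(faiw)', '(o)']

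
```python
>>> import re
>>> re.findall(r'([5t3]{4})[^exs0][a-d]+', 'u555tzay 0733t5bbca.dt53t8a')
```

['555t', '33t5', 't53t']

Because there's exactly one group, `findall` drops the full match and keeps group 1 from each hit.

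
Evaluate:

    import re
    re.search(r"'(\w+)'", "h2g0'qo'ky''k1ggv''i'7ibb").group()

"'qo'"

The match spans [4:8] → "'qo'".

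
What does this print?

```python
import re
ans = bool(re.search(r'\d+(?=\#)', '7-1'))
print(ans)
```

Because the assertion is zero-width, the text it checks is not consumed and won't appear in the result.
`search` walks the string left to right and returns the first match it finds.
Here no position works, so the call returns None, and `bool(None)` is False.

False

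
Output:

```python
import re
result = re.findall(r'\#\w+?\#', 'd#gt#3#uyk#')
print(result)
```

['#gt#', '#uyk#']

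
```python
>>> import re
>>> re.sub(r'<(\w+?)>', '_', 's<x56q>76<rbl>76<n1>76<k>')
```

Matches: at [1:7] → '<x56q>'; at [9:14] → '<rbl>'; at [16:20] → '<n1>'; at [22:25] → '<k>'.
`sub` substitutes '_' at each match site.

's_76_76_76_'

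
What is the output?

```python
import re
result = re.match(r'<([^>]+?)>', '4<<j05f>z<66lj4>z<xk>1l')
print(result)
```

None

`match` is anchored at position 0; if the pattern doesn't fit there, it returns None.
Here the pattern fails at index 0, so the call returns None.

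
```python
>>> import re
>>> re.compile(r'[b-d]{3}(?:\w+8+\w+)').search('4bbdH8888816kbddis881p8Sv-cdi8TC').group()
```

'bbdH8888816kbddis881p8Sv'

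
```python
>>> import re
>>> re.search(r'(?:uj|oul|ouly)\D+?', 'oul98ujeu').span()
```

The match spans [5:8] → 'uje'.

(5, 8)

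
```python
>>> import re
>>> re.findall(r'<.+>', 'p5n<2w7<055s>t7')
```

['<2w7<055s>']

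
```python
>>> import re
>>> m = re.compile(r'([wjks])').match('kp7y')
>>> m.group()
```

Pattern: one of [wjks] (captured).
`re.match` won't scan ahead — the pattern has to work from the very first character.
The match spans [0:1] → 'k'.
Captured: group 1 = 'k'.

'k'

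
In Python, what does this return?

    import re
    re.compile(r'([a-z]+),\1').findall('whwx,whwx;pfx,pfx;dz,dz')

['whwx', 'pfx', 'dz']

After group 1 captures some text, `\1` only succeeds where that same text appears again.
One capturing group, so `findall` returns just the captured substring from each match — 3 in all.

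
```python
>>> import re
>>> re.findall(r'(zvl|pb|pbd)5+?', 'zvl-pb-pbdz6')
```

[]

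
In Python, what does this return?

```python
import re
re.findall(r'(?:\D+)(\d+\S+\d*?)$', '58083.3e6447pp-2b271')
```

['3e6447pp-2b271']

Pattern: one or more of a non-digit (non-capturing group); then one or more of a digit, then one or more of a non-whitespace character, then zero or more of a digit (lazy) (captured); then anchored at the end.
Because there's exactly one group, `findall` drops the full match and keeps group 1 from the one hit.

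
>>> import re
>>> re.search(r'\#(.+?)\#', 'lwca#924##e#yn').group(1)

'924'

The match spans [4:9] → '#924#'.
Captured: group 1 = '924'.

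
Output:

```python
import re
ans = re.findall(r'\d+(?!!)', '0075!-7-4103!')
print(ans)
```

The negative lookahead/lookbehind blocks any match where the forbidden context is present.
Walking the string: at [0:3] → '007'; at [6:7] → '7'; at [8:11] → '410'.
No capturing groups, so `findall` returns the 3 full match strings.

['007', '7', '410']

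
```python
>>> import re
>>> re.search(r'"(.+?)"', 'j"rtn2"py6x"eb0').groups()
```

The match spans [1:7] → '"rtn2"'.
Captured: group 1 = 'rtn2'.

('rtn2',)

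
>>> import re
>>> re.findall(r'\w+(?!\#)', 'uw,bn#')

The negative lookaround is zero-width — it rules out positions where the adjacent text would match, without consuming anything.
Scanning left to right: at [0:2] → 'uw'; at [3:4] → 'b'.
`findall` yields the raw match text (2 of them) because the pattern has no groups.

['uw', 'b']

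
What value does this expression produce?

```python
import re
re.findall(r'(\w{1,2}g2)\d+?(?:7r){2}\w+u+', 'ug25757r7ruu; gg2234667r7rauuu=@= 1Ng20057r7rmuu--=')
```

Because there's exactly one group, `findall` drops the full match and keeps group 1 from each hit.

['ug2', 'gg2', '1Ng2']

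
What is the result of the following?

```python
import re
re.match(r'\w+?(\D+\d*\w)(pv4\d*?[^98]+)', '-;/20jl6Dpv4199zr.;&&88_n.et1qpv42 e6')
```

This matches one or more of a word character (lazy); then one or more of a non-digit, then zero or more of a digit, then a word character (captured); then the literal 'pv4', then zero or more of a digit (lazy), then one or more of any character except [98] (captured).
`re.match` only tries the pattern at the start of the string.
Here the string doesn't start with a match, so the call returns None.

None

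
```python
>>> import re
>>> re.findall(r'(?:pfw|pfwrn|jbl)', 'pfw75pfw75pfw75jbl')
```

['pfw', 'pfw', 'pfw', 'jbl']

Matches: at [0:3] → 'pfw'; at [5:8] → 'pfw'; at [10:13] → 'pfw'; at [15:18] → 'jbl'.
`findall` yields the raw match text (4 of them) because the pattern has no groups.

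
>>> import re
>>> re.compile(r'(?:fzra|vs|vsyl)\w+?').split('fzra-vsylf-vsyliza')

['fzra-', 'lf-', 'liza']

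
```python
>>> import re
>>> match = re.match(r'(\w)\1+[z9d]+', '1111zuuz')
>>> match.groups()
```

The match spans [0:5] → '1111z'.
Captured: group 1 = '1'.

('1',)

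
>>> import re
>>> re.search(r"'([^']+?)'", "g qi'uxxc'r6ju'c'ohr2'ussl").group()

Unlike `match`, `search` isn't anchored — it looks for the pattern anywhere in the string.
The match spans [4:10] → "'uxxc'".
Captured: group 1 = 'uxxc'.

"'uxxc'"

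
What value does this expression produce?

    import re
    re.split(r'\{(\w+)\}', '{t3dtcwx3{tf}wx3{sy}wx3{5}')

With a capturing group present, the delimiter's captured portion is kept in the result list.

['{t3dtcwx3', 'tf', 'wx3', 'sy', 'wx3', '5', '']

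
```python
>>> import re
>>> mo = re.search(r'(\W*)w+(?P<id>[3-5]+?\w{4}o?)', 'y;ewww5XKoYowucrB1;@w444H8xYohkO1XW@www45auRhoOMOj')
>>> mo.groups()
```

('', '5XKoYo')

The match spans [3:12] → 'www5XKoYo'.
Captured: group 1 = '', group 2 = '5XKoYo'.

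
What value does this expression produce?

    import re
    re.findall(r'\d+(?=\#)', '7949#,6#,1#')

Because the assertion is zero-width, the text it checks is not consumed and won't appear in the result.
Since nothing is captured, `findall` lists the 3 matched substrings directly.

['7949', '6', '1']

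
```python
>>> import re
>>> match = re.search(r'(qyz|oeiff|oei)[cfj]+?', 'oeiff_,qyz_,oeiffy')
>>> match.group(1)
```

`re.search` tries every starting position until one works.
The match spans [0:4] → 'oeif'.
Captured: group 1 = 'oei'.

'oei'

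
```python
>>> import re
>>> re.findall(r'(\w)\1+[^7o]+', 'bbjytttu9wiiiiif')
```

['b']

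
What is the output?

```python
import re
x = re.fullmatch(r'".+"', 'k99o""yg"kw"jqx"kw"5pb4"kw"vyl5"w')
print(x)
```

For `fullmatch`, every character of the input must be accounted for by the pattern.
Here the pattern can't cover the whole string, so the call returns None.

None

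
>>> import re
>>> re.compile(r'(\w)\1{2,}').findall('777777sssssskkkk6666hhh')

After group 1 captures some text, `\1` only succeeds where that same text appears again.
Matches: at [0:6] match '777777', group 1 = '7'; at [6:12] match 'ssssss', group 1 = 's'; at [12:16] match 'kkkk', group 1 = 'k'; at [16:20] match '6666', group 1 = '6'; at [20:23] match 'hhh', group 1 = 'h'.
One capturing group, so `findall` returns just the captured substring from each match — 5 in all.

['7', 's', 'k', '6', 'h']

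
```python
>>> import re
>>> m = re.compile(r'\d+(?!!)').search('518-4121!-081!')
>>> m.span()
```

(0, 3)

The negative lookahead/lookbehind blocks any match where the forbidden context is present.
The match spans [0:3] → '518'.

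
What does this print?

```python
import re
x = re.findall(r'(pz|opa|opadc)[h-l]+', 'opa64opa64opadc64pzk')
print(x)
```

`findall` collects group 1 from the one match (1 total).

['pz']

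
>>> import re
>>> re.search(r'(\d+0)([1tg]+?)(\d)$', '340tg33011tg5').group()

Pattern: one or more of a digit, then a literal '0' (captured); then one or more of one of [1tg] (lazy) (captured); then a digit (captured); then anchored at the end.
`re.search` tries every starting position until one works.
The match spans [5:13] → '33011tg5'.
Captured: group 1 = '330', group 2 = '11tg', group 3 = '5'.

'33011tg5'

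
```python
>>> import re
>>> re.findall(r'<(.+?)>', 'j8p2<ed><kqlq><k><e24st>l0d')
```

['ed', 'kqlq', 'k', 'e24st']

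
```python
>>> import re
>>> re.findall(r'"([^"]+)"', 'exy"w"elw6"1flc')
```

One capturing group, so `findall` returns just the captured substring from the one match — 1 in all.

['w']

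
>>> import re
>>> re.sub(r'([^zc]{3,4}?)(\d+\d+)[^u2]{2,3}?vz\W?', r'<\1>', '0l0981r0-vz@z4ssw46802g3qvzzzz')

'<0l0>z<4ssw>zzz'

The pattern matches 3 to 4 of any character except [zc] (lazy) (captured); then one or more of a digit, then one or more of a digit (captured); then 2 to 3 of any character except [u2] (lazy), then the literal 'vz', then optionally a non-word character.
A non-greedy quantifier consumes as few characters as it can — just enough that the remainder of the pattern still matches from where it stops; whatever follows it matches normally.
Matches: at [0:12] → '0l0981r0-vz@'; at [13:27] → '4ssw46802g3qvz'.
Each match is replaced using the text its own group 1 captured.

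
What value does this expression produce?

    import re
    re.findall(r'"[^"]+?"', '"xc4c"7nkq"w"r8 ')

No capturing groups, so `findall` returns the 2 full match strings.

['"xc4c"', '"w"']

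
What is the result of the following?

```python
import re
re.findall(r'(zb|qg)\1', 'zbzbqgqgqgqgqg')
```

['zb', 'qg', 'qg']

The backreference `\1` re-matches whatever the first group consumed, character for character.
`findall` collects group 1 from each match (3 total).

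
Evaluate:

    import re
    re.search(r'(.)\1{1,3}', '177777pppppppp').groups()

('7',)

The match spans [1:5] → '7777'.
Captured: group 1 = '7'.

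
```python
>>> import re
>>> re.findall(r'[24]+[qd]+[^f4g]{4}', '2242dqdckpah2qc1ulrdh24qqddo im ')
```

['2242dqdckpa', '2qc1ul', '24qqddo im']

Pattern: one or more of one of [24]; then one or more of one of [qd], then exactly 4 of any character except [f4g].
Scanning left to right: at [0:11] → '2242dqdckpa'; at [12:18] → '2qc1ul'; at [21:31] → '24qqddo im'.
`findall` yields the raw match text (3 of them) because the pattern has no groups.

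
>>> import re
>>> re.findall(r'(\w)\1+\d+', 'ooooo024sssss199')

A backreference is literal: `\1` must see the identical characters the first group matched.
Walking the string: at [0:8] match 'ooooo024', group 1 = 'o'; at [8:16] match 'sssss199', group 1 = 's'.
Because there's exactly one group, `findall` drops the full match and keeps group 1 from each hit.

['o', 's']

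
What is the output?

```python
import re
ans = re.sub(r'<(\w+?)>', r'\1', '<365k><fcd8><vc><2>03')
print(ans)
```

365kfcd8vc203

`\1` in the replacement pulls in group 1's text for each match.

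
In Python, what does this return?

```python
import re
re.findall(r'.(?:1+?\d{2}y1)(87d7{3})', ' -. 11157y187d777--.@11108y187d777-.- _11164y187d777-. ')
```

The pattern matches any character; then one or more of the literal '1' (lazy), then exactly 2 of a digit, then the literal 'y1' (non-capturing group); then the literal '87d', then exactly 3 of a literal '7' (captured).
Scanning left to right: at [3:17] match ' 11157y187d777', group 1 = '87d777'; at [20:34] match '@11108y187d777', group 1 = '87d777'; at [38:52] match '_11164y187d777', group 1 = '87d777'.
Because there's exactly one group, `findall` drops the full match and keeps group 1 from each hit.

['87d777', '87d777', '87d777']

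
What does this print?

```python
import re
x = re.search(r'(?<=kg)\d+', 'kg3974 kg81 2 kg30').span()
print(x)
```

The lookaround is zero-width — it requires the adjacent text to match without consuming it, so the asserted text isn't part of the match.
`search` walks the string left to right and returns the first match it finds.
The match spans [2:6] → '3974'.

(2, 6)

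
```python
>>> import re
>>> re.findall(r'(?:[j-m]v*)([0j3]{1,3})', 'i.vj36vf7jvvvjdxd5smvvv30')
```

['3', 'j', '30']

Pattern: a character in [j-m], then zero or more of the literal 'v' (non-capturing group); then 1 to 3 of one of [0j3] (captured).
Scanning left to right: at [3:5] match 'j3', group 1 = '3'; at [9:14] match 'jvvvj', group 1 = 'j'; at [19:25] match 'mvvv30', group 1 = '30'.
`findall` collects group 1 from each match (3 total).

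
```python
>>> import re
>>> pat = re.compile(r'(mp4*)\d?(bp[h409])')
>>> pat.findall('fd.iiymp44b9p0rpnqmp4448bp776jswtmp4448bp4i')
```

[('mp444', 'bp4')]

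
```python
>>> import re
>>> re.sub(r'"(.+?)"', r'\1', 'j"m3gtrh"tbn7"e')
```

A `+?`/`*?`/`{m,n}?` starts at its minimum and grows only as far as needed for what follows to match.
Matches: at [1:9] → '"m3gtrh"'.
`\1` in the replacement pulls in group 1's text for each match.

'jm3gtrhtbn7"e'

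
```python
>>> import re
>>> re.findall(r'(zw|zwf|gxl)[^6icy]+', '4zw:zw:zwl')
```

['zw']

Matches: at [1:10] match 'zw:zw:zwl', group 1 = 'zw'.
One capturing group, so `findall` returns just the captured substring from the one match — 1 in all.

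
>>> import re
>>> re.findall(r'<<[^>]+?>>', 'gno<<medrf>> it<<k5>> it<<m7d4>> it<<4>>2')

['<<medrf>>', '<<k5>>', '<<m7d4>>', '<<4>>']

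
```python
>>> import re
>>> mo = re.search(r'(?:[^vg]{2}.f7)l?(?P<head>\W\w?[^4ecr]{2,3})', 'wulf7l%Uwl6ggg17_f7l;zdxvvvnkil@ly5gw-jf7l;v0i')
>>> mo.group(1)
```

The pattern matches exactly 2 of any character except [vg], then any character, then the literal 'f7' (non-capturing group); then optionally a literal 'l'; then a non-word character, then optionally a word character, then 2 to 3 of any character except [4ecr] (captured as 'head').
Unlike `match`, `search` isn't anchored — it looks for the pattern anywhere in the string.
The match spans [0:11] → 'wulf7l%Uwl6'.
Captured: group 1 = '%Uwl6'.

'%Uwl6'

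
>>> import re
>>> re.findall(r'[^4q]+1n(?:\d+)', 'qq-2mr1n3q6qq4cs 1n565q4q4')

['-2mr1n3', 'cs 1n565']

Pattern: one or more of any character except [4q], then the literal '1n'; then one or more of a digit (non-capturing group).
With no groups in the pattern, `findall` gives back each whole match — 2 here.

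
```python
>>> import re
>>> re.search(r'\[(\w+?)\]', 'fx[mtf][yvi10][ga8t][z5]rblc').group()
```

`search` walks the string left to right and returns the first match it finds.
The match spans [2:7] → '[mtf]'.
Captured: group 1 = 'mtf'.

'[mtf]'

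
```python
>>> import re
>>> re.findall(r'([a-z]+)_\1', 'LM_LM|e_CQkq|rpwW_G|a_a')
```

['a']

`\1` has to match the exact text group 1 already captured.
One capturing group, so `findall` returns just the captured substring from the one match — 1 in all.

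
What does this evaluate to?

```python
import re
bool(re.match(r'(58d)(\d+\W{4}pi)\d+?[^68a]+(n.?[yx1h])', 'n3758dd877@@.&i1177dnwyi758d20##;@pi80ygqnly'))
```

False

Pattern: the literal '5', then the literal '8d' (captured); then one or more of a digit, then exactly 4 of a non-word character, then the literal 'pi' (captured); then one or more of a digit (lazy), then one or more of any character except [68a]; then a literal 'n', then optionally any character, then one of [yx1h] (captured).
`re.match` only tries the pattern at the start of the string.
Here the pattern fails at index 0, so the call returns None, and `bool(None)` is False.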